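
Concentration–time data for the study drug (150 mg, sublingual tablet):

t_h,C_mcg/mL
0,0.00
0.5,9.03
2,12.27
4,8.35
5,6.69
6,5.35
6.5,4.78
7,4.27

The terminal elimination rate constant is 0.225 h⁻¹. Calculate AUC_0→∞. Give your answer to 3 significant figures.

Trapezoidal AUC_0→7:
  [0→0.5]: (0.00+9.03)/2 × 0.5 = 2.2575
  [0.5→2]: (9.03+12.27)/2 × 1.5 = 15.975
  [2→4]: (12.27+8.35)/2 × 2 = 20.62
  [4→5]: (8.35+6.69)/2 × 1 = 7.52
  [5→6]: (6.69+5.35)/2 × 1 = 6.02
  [6→6.5]: (5.35+4.78)/2 × 0.5 = 2.5325
  [6.5→7]: (4.78+4.27)/2 × 0.5 = 2.2625
  Sum = 57.1875 mcg/mL·h
Extrapolated tail: C_last / k_e = 4.27 / 0.225 = 18.978
AUC_0→∞ = 57.1875 + 18.978 = 76.1655 mcg/mL·h

AUC = 76.2 mcg/mL·h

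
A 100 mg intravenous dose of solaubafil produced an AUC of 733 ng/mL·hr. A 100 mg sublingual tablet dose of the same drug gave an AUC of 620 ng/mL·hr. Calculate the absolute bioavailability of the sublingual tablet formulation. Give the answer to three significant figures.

F = (AUC_ev / D_ev) / (AUC_iv / D_iv)
  = (620/100) / (733/100)
  = 6.2 / 7.33 = 0.8458

F = 0.846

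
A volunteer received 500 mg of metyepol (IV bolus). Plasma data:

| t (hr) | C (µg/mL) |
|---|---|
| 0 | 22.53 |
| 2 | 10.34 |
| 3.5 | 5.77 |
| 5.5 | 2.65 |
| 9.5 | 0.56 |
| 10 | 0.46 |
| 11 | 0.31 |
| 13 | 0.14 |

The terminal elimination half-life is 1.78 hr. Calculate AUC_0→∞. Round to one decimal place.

Trapezoidal AUC_0→13:
  [0→2]: (22.53+10.34)/2 × 2 = 32.87
  [2→3.5]: (10.34+5.77)/2 × 1.5 = 12.0825
  [3.5→5.5]: (5.77+2.65)/2 × 2 = 8.42
  [5.5→9.5]: (2.65+0.56)/2 × 4 = 6.42
  [9.5→10]: (0.56+0.46)/2 × 0.5 = 0.255
  [10→11]: (0.46+0.31)/2 × 1 = 0.385
  [11→13]: (0.31+0.14)/2 × 2 = 0.45
  Sum = 60.8825 µg/mL·hr
k_e = ln2 / t½ = 0.693147 / 1.78 = 0.3894 hr^-1
Extrapolated tail: C_last / k_e = 0.14 / 0.3894 = 0.360
AUC_0→∞ = 60.8825 + 0.360 = 61.2425 µg/mL·hr

AUC = 61.2 µg/mL·hr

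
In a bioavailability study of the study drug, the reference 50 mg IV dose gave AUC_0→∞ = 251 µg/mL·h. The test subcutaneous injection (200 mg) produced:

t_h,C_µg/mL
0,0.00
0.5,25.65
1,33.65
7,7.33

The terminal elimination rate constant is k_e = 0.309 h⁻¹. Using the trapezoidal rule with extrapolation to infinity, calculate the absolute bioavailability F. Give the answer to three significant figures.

Trapezoidal AUC_0→7 (subcutaneous injection):
  [0→0.5]: (0.00+25.65)/2 × 0.5 = 6.4125
  [0.5→1]: (25.65+33.65)/2 × 0.5 = 14.825
  [1→7]: (33.65+7.33)/2 × 6 = 122.94
  Sum = 144.1775 µg/mL·h
Tail: C_last/k_e = 7.33/0.309 = 23.722
AUC_0→∞ (subcutaneous injection) = 144.1775 + 23.722 = 167.8995 µg/mL·h
F = (AUC_ev/D_ev)/(AUC_iv/D_iv) = (167.8995/200)/(251/50) = 0.8394975/5.02 = 0.1672

F = 0.167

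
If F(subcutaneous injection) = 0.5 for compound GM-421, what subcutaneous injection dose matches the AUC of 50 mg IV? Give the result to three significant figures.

D_subcutaneous = 100 mg

For equal systemic exposure: F × D_ev = D_iv
D_ev = D_iv / F = 50 / 0.5 = 100 mg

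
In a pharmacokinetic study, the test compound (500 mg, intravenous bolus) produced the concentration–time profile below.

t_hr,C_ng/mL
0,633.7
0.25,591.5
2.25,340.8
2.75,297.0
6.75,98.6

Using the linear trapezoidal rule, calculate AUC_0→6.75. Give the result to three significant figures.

Trapezoidal AUC_0→6.75:
  [0→0.25]: (633.7+591.5)/2 × 0.25 = 153.15
  [0.25→2.25]: (591.5+340.8)/2 × 2 = 932.3
  [2.25→2.75]: (340.8+297.0)/2 × 0.5 = 159.45
  [2.75→6.75]: (297.0+98.6)/2 × 4 = 791.2
  Sum = 2036.1 ng/mL·hr

AUC = 2040 ng/mL·hr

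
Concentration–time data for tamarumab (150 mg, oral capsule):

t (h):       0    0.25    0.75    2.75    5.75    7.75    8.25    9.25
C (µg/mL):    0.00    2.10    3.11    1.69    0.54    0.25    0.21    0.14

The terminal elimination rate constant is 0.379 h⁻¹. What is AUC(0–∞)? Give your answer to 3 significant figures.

Trapezoidal AUC_0→9.25:
  [0→0.25]: (0.00+2.10)/2 × 0.25 = 0.2625
  [0.25→0.75]: (2.10+3.11)/2 × 0.5 = 1.3025
  [0.75→2.75]: (3.11+1.69)/2 × 2 = 4.8
  [2.75→5.75]: (1.69+0.54)/2 × 3 = 3.345
  [5.75→7.75]: (0.54+0.25)/2 × 2 = 0.79
  [7.75→8.25]: (0.25+0.21)/2 × 0.5 = 0.115
  [8.25→9.25]: (0.21+0.14)/2 × 1 = 0.175
  Sum = 10.79 µg/mL·h
Extrapolated tail: C_last / k_e = 0.14 / 0.379 = 0.369
AUC_0→∞ = 10.79 + 0.369 = 11.159 µg/mL·h

AUC = 11.2 µg/mL·h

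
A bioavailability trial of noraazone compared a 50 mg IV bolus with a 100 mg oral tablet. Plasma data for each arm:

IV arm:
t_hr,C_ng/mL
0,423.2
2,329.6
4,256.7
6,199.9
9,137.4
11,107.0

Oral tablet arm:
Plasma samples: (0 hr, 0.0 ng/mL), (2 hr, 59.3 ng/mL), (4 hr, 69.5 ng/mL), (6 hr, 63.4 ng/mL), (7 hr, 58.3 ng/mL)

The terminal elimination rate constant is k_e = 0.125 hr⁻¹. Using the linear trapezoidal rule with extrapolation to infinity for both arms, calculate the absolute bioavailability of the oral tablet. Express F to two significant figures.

Trapezoidal AUC_0→11 (IV):
  [0→2]: (423.2+329.6)/2 × 2 = 752.8
  [2→4]: (329.6+256.7)/2 × 2 = 586.3
  [4→6]: (256.7+199.9)/2 × 2 = 456.6
  [6→9]: (199.9+137.4)/2 × 3 = 505.95
  [9→11]: (137.4+107.0)/2 × 2 = 244.4
  Sum = 2546.05 ng/mL·hr
IV tail: 107.0/0.125 = 856.000; AUC_iv,0→∞ = 2546.05 + 856.000 = 3402.05 ng/mL·hr
Trapezoidal AUC_0→7 (oral tablet):
  [0→2]: (0.0+59.3)/2 × 2 = 59.3
  [2→4]: (59.3+69.5)/2 × 2 = 128.8
  [4→6]: (69.5+63.4)/2 × 2 = 132.9
  [6→7]: (63.4+58.3)/2 × 1 = 60.85
  Sum = 381.85 ng/mL·hr
oral tablet tail: 58.3/0.125 = 466.400; AUC_ev,0→∞ = 381.85 + 466.400 = 848.25 ng/mL·hr
F = (AUC_ev/D_ev)/(AUC_iv/D_iv) = (848.25/100)/(3402.05/50) = 8.4825/68.041 = 0.1247

F = 0.12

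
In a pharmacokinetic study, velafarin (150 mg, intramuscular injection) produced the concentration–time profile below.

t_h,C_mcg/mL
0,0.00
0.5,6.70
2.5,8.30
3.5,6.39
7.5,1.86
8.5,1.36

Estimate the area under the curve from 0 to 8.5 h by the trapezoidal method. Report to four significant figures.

Trapezoidal AUC_0→8.5:
  [0→0.5]: (0.00+6.70)/2 × 0.5 = 1.675
  [0.5→2.5]: (6.70+8.30)/2 × 2 = 15.0
  [2.5→3.5]: (8.30+6.39)/2 × 1 = 7.345
  [3.5→7.5]: (6.39+1.86)/2 × 4 = 16.5
  [7.5→8.5]: (1.86+1.36)/2 × 1 = 1.61
  Sum = 42.13 mcg/mL·h

AUC = 42.13 mcg/mL·h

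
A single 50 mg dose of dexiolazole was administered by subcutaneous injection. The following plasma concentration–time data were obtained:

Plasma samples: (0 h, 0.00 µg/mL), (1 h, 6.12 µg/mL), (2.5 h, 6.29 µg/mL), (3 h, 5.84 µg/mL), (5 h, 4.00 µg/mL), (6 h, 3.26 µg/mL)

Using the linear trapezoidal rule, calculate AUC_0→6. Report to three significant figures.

AUC = 28.9 µg/mL·h

Trapezoidal AUC_0→6:
  [0→1]: (0.00+6.12)/2 × 1 = 3.06
  [1→2.5]: (6.12+6.29)/2 × 1.5 = 9.3075
  [2.5→3]: (6.29+5.84)/2 × 0.5 = 3.0325
  [3→5]: (5.84+4.00)/2 × 2 = 9.84
  [5→6]: (4.00+3.26)/2 × 1 = 3.63
  Sum = 28.87 µg/mL·h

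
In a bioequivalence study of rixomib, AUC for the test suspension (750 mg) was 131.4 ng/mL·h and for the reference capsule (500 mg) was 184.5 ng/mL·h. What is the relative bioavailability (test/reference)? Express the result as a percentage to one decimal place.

F_rel = 47.5%

F_rel = (AUC_test/D_test) / (AUC_ref/D_ref)
      = (131.4/750) / (184.5/500)
      = 0.1752 / 0.369 = 0.4748 = 47.48%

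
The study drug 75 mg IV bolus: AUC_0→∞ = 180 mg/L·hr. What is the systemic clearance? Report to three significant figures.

CL = Dose_iv / AUC_0→∞
   = 75 / 180 = 0.416667 L/hr

CL = 0.417 L/hr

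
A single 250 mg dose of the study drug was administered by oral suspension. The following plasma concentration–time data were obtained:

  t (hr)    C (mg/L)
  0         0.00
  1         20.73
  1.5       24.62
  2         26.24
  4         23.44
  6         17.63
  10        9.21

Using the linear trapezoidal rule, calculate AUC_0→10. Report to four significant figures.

AUC = 178.8 mg/L·hr

Trapezoidal AUC_0→10:
  [0→1]: (0.00+20.73)/2 × 1 = 10.365
  [1→1.5]: (20.73+24.62)/2 × 0.5 = 11.3375
  [1.5→2]: (24.62+26.24)/2 × 0.5 = 12.715
  [2→4]: (26.24+23.44)/2 × 2 = 49.68
  [4→6]: (23.44+17.63)/2 × 2 = 41.07
  [6→10]: (17.63+9.21)/2 × 4 = 53.68
  Sum = 178.8475 mg/L·hr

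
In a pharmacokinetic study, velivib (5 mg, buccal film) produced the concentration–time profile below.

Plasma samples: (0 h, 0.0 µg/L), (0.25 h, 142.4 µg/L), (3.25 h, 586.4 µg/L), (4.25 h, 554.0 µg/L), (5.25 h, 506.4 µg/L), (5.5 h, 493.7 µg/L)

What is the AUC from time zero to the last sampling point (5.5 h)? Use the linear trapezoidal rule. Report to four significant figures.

AUC = 2336 µg/L·h

Trapezoidal AUC_0→5.5:
  [0→0.25]: (0.0+142.4)/2 × 0.25 = 17.8
  [0.25→3.25]: (142.4+586.4)/2 × 3 = 1093.2
  [3.25→4.25]: (586.4+554.0)/2 × 1 = 570.2
  [4.25→5.25]: (554.0+506.4)/2 × 1 = 530.2
  [5.25→5.5]: (506.4+493.7)/2 × 0.25 = 125.0125
  Sum = 2336.4125 µg/L·h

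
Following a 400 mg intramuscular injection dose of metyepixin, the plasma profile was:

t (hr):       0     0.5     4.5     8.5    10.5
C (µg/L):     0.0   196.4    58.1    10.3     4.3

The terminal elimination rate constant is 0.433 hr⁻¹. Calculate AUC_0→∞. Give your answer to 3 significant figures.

AUC = 719 µg/L·hr

Trapezoidal AUC_0→10.5:
  [0→0.5]: (0.0+196.4)/2 × 0.5 = 49.1
  [0.5→4.5]: (196.4+58.1)/2 × 4 = 509.0
  [4.5→8.5]: (58.1+10.3)/2 × 4 = 136.8
  [8.5→10.5]: (10.3+4.3)/2 × 2 = 14.6
  Sum = 709.5 µg/L·hr
Extrapolated tail: C_last / k_e = 4.3 / 0.433 = 9.931
AUC_0→∞ = 709.5 + 9.931 = 719.431 µg/L·hr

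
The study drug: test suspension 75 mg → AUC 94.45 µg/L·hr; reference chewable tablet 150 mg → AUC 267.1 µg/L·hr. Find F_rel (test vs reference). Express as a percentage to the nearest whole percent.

F_rel = (AUC_test/D_test) / (AUC_ref/D_ref)
      = (94.45/75) / (267.1/150)
      = 1.25933 / 1.78067 = 0.7072 = 70.72%

F_rel = 71%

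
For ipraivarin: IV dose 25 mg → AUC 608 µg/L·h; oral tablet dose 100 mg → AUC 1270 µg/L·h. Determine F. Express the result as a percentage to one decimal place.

F = 52.2%

F = (AUC_ev / D_ev) / (AUC_iv / D_iv)
  = (1270/100) / (608/25)
  = 12.7 / 24.32 = 0.5222
  = 52.22%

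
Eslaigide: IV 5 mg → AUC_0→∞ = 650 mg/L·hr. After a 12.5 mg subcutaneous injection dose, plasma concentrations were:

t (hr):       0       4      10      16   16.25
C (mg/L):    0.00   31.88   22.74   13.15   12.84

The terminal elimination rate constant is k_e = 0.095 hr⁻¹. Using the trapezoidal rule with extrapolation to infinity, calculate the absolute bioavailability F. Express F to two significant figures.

F = 0.29

Trapezoidal AUC_0→16.25 (subcutaneous injection):
  [0→4]: (0.00+31.88)/2 × 4 = 63.76
  [4→10]: (31.88+22.74)/2 × 6 = 163.86
  [10→16]: (22.74+13.15)/2 × 6 = 107.67
  [16→16.25]: (13.15+12.84)/2 × 0.25 = 3.24875
  Sum = 338.53875 mg/L·hr
Tail: C_last/k_e = 12.84/0.095 = 135.158
AUC_0→∞ (subcutaneous injection) = 338.53875 + 135.158 = 473.69675 mg/L·hr
F = (AUC_ev/D_ev)/(AUC_iv/D_iv) = (473.69675/12.5)/(650/5) = 37.89574/130 = 0.2915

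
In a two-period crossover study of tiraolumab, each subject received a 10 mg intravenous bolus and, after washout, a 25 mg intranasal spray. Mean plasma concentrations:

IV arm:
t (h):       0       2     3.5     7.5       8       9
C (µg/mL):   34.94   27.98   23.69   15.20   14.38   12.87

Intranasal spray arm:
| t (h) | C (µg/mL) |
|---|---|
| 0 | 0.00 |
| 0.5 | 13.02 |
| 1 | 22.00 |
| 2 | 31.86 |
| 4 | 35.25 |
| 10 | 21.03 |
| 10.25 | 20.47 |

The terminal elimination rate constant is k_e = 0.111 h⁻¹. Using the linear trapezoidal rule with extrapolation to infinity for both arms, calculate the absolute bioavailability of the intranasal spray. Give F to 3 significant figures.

F = 0.587

Trapezoidal AUC_0→9 (IV):
  [0→2]: (34.94+27.98)/2 × 2 = 62.92
  [2→3.5]: (27.98+23.69)/2 × 1.5 = 38.7525
  [3.5→7.5]: (23.69+15.20)/2 × 4 = 77.78
  [7.5→8]: (15.20+14.38)/2 × 0.5 = 7.395
  [8→9]: (14.38+12.87)/2 × 1 = 13.625
  Sum = 200.4725 µg/mL·h
IV tail: 12.87/0.111 = 115.946; AUC_iv,0→∞ = 200.4725 + 115.946 = 316.4185 µg/mL·h
Trapezoidal AUC_0→10.25 (intranasal spray):
  [0→0.5]: (0.00+13.02)/2 × 0.5 = 3.255
  [0.5→1]: (13.02+22.00)/2 × 0.5 = 8.755
  [1→2]: (22.00+31.86)/2 × 1 = 26.93
  [2→4]: (31.86+35.25)/2 × 2 = 67.11
  [4→10]: (35.25+21.03)/2 × 6 = 168.84
  [10→10.25]: (21.03+20.47)/2 × 0.25 = 5.1875
  Sum = 280.0775 µg/mL·h
intranasal spray tail: 20.47/0.111 = 184.414; AUC_ev,0→∞ = 280.0775 + 184.414 = 464.4915 µg/mL·h
F = (AUC_ev/D_ev)/(AUC_iv/D_iv) = (464.4915/25)/(316.4185/10) = 18.57966/31.64185 = 0.5872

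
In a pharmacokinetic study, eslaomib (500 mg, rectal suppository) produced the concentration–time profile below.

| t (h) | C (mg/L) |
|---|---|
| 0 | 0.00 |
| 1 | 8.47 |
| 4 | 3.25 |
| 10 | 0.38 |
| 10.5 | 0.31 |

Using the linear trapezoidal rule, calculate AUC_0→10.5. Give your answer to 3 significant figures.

AUC = 32.9 mg/L·h

Trapezoidal AUC_0→10.5:
  [0→1]: (0.00+8.47)/2 × 1 = 4.235
  [1→4]: (8.47+3.25)/2 × 3 = 17.58
  [4→10]: (3.25+0.38)/2 × 6 = 10.89
  [10→10.5]: (0.38+0.31)/2 × 0.5 = 0.1725
  Sum = 32.8775 mg/L·h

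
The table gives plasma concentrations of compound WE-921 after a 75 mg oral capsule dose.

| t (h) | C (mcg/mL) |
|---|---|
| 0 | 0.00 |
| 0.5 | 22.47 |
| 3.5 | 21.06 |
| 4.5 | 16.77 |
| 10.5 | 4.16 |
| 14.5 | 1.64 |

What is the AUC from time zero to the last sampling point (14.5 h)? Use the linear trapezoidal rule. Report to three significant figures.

AUC = 164 mcg/mL·h

Trapezoidal AUC_0→14.5:
  [0→0.5]: (0.00+22.47)/2 × 0.5 = 5.6175
  [0.5→3.5]: (22.47+21.06)/2 × 3 = 65.295
  [3.5→4.5]: (21.06+16.77)/2 × 1 = 18.915
  [4.5→10.5]: (16.77+4.16)/2 × 6 = 62.79
  [10.5→14.5]: (4.16+1.64)/2 × 4 = 11.6
  Sum = 164.2175 mcg/mL·h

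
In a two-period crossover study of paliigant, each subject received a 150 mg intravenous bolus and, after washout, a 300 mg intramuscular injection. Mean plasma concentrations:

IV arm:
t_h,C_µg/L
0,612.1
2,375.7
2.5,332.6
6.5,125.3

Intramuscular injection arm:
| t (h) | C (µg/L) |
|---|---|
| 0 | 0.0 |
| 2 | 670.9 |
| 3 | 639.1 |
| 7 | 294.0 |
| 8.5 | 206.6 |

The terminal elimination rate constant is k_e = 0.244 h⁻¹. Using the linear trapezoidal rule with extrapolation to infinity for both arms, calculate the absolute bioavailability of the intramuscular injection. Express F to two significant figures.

F = 0.85

Trapezoidal AUC_0→6.5 (IV):
  [0→2]: (612.1+375.7)/2 × 2 = 987.8
  [2→2.5]: (375.7+332.6)/2 × 0.5 = 177.075
  [2.5→6.5]: (332.6+125.3)/2 × 4 = 915.8
  Sum = 2080.675 µg/L·h
IV tail: 125.3/0.244 = 513.525; AUC_iv,0→∞ = 2080.675 + 513.525 = 2594.2 µg/L·h
Trapezoidal AUC_0→8.5 (intramuscular injection):
  [0→2]: (0.0+670.9)/2 × 2 = 670.9
  [2→3]: (670.9+639.1)/2 × 1 = 655.0
  [3→7]: (639.1+294.0)/2 × 4 = 1866.2
  [7→8.5]: (294.0+206.6)/2 × 1.5 = 375.45
  Sum = 3567.55 µg/L·h
intramuscular injection tail: 206.6/0.244 = 846.721; AUC_ev,0→∞ = 3567.55 + 846.721 = 4414.271 µg/L·h
F = (AUC_ev/D_ev)/(AUC_iv/D_iv) = (4414.271/300)/(2594.2/150) = 14.7142/17.2947 = 0.8508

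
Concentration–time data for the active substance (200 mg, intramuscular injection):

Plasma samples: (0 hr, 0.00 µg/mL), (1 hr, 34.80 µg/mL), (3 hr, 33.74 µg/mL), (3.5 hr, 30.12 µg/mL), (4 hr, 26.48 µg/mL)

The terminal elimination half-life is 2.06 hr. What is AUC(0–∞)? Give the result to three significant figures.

Trapezoidal AUC_0→4:
  [0→1]: (0.00+34.80)/2 × 1 = 17.4
  [1→3]: (34.80+33.74)/2 × 2 = 68.54
  [3→3.5]: (33.74+30.12)/2 × 0.5 = 15.965
  [3.5→4]: (30.12+26.48)/2 × 0.5 = 14.15
  Sum = 116.055 µg/mL·hr
k_e = ln2 / t½ = 0.693147 / 2.06 = 0.3365 hr^-1
Extrapolated tail: C_last / k_e = 26.48 / 0.3365 = 78.692
AUC_0→∞ = 116.055 + 78.692 = 194.747 µg/mL·hr

AUC = 195 µg/mL·hr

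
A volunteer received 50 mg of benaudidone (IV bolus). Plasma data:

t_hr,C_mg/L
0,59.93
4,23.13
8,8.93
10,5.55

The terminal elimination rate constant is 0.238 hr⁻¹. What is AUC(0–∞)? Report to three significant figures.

Trapezoidal AUC_0→10:
  [0→4]: (59.93+23.13)/2 × 4 = 166.12
  [4→8]: (23.13+8.93)/2 × 4 = 64.12
  [8→10]: (8.93+5.55)/2 × 2 = 14.48
  Sum = 244.72 mg/L·hr
Extrapolated tail: C_last / k_e = 5.55 / 0.238 = 23.319
AUC_0→∞ = 244.72 + 23.319 = 268.039 mg/L·hr

AUC = 268 mg/L·hr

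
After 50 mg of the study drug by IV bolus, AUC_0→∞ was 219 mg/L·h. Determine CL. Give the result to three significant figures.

CL = Dose_iv / AUC_0→∞
   = 50 / 219 = 0.228311 L/h

CL = 0.228 L/h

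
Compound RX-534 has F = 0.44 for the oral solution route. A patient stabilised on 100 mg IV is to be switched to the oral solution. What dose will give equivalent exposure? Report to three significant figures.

D_oral = 227 mg

For equal systemic exposure: F × D_ev = D_iv
D_ev = D_iv / F = 100 / 0.44 = 227.273 mg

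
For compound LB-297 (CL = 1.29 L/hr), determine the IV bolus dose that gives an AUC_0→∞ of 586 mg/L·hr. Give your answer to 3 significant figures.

Dose_iv = CL × AUC_0→∞
     = 1.29 × 586 = 755.94 mg

Dose = 756 mg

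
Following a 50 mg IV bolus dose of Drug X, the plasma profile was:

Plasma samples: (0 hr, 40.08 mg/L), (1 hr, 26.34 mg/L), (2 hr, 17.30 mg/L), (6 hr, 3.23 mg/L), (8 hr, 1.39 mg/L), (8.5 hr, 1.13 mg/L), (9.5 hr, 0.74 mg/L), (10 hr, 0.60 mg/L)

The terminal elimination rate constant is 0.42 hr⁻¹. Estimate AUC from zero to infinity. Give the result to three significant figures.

AUC = 104 mg/L·hr

Trapezoidal AUC_0→10:
  [0→1]: (40.08+26.34)/2 × 1 = 33.21
  [1→2]: (26.34+17.30)/2 × 1 = 21.82
  [2→6]: (17.30+3.23)/2 × 4 = 41.06
  [6→8]: (3.23+1.39)/2 × 2 = 4.62
  [8→8.5]: (1.39+1.13)/2 × 0.5 = 0.63
  [8.5→9.5]: (1.13+0.74)/2 × 1 = 0.935
  [9.5→10]: (0.74+0.60)/2 × 0.5 = 0.335
  Sum = 102.61 mg/L·hr
Extrapolated tail: C_last / k_e = 0.60 / 0.42 = 1.429
AUC_0→∞ = 102.61 + 1.429 = 104.039 mg/L·hr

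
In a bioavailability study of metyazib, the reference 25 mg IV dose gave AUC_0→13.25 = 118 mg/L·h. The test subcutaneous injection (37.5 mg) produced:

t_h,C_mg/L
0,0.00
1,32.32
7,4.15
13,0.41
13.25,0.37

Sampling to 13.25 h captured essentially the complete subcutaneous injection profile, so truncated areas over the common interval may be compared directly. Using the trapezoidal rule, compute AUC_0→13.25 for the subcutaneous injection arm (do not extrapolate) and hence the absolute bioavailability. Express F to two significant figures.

F = 0.79

Trapezoidal AUC_0→13.25 (subcutaneous injection):
  [0→1]: (0.00+32.32)/2 × 1 = 16.16
  [1→7]: (32.32+4.15)/2 × 6 = 109.41
  [7→13]: (4.15+0.41)/2 × 6 = 13.68
  [13→13.25]: (0.41+0.37)/2 × 0.25 = 0.0975
  Sum = 139.3475 mg/L·h
F = (AUC_ev/D_ev)/(AUC_iv/D_iv) = (139.3475/37.5)/(118/25) = 3.71593/4.72 = 0.7873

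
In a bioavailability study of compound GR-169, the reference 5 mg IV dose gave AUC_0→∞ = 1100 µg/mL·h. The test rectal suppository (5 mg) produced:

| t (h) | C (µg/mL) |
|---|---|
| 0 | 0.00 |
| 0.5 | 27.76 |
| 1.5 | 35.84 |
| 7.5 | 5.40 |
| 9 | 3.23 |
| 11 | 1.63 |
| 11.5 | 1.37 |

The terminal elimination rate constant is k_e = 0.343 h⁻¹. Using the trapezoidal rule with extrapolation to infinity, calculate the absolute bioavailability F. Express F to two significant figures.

F = 0.16

Trapezoidal AUC_0→11.5 (rectal suppository):
  [0→0.5]: (0.00+27.76)/2 × 0.5 = 6.94
  [0.5→1.5]: (27.76+35.84)/2 × 1 = 31.8
  [1.5→7.5]: (35.84+5.40)/2 × 6 = 123.72
  [7.5→9]: (5.40+3.23)/2 × 1.5 = 6.4725
  [9→11]: (3.23+1.63)/2 × 2 = 4.86
  [11→11.5]: (1.63+1.37)/2 × 0.5 = 0.75
  Sum = 174.5425 µg/mL·h
Tail: C_last/k_e = 1.37/0.343 = 3.994
AUC_0→∞ (rectal suppository) = 174.5425 + 3.994 = 178.5365 µg/mL·h
F = (AUC_ev/D_ev)/(AUC_iv/D_iv) = (178.5365/5)/(1100/5) = 35.7073/220 = 0.1623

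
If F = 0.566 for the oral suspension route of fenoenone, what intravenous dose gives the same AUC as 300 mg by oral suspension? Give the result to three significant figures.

D_iv = 170 mg

Systemic exposure from an extravascular dose = F × D_ev, so the equivalent IV dose is F × D_ev.
D_iv = F × D_ev = 0.566 × 300 = 169.8 mg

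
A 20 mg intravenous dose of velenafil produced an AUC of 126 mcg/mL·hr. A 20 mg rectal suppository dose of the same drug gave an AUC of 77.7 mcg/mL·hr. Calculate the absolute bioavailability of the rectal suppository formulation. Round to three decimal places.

F = 0.617

F = (AUC_ev / D_ev) / (AUC_iv / D_iv)
  = (77.7/20) / (126/20)
  = 3.885 / 6.3 = 0.6167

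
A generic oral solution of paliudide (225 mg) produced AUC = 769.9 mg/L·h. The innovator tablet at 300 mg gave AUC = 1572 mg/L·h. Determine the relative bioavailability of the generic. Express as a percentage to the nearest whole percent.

F_rel = 65%

F_rel = (AUC_test/D_test) / (AUC_ref/D_ref)
      = (769.9/225) / (1572/300)
      = 3.42178 / 5.24 = 0.6530 = 65.30%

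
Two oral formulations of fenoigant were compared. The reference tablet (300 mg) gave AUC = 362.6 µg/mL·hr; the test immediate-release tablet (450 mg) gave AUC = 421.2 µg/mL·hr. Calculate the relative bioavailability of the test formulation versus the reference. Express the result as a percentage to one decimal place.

F_rel = 77.4%

F_rel = (AUC_test/D_test) / (AUC_ref/D_ref)
      = (421.2/450) / (362.6/300)
      = 0.936 / 1.20867 = 0.7744 = 77.44%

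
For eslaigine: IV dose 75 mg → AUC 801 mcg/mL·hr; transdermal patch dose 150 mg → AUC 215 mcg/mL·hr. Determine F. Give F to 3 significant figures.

F = (AUC_ev / D_ev) / (AUC_iv / D_iv)
  = (215/150) / (801/75)
  = 1.43333 / 10.68 = 0.1342

F = 0.134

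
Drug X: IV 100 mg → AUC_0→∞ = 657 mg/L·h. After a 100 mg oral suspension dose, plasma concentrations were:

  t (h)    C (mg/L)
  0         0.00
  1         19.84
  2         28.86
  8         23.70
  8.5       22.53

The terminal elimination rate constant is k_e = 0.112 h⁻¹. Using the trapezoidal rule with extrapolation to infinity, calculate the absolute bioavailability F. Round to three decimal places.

F = 0.616

Trapezoidal AUC_0→8.5 (oral suspension):
  [0→1]: (0.00+19.84)/2 × 1 = 9.92
  [1→2]: (19.84+28.86)/2 × 1 = 24.35
  [2→8]: (28.86+23.70)/2 × 6 = 157.68
  [8→8.5]: (23.70+22.53)/2 × 0.5 = 11.5575
  Sum = 203.5075 mg/L·h
Tail: C_last/k_e = 22.53/0.112 = 201.161
AUC_0→∞ (oral suspension) = 203.5075 + 201.161 = 404.6685 mg/L·h
F = (AUC_ev/D_ev)/(AUC_iv/D_iv) = (404.6685/100)/(657/100) = 4.046685/6.57 = 0.6159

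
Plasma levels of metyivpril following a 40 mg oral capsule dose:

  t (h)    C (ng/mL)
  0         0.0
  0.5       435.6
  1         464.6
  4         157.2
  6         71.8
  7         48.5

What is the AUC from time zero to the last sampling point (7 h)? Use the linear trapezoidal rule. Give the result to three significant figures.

AUC = 1560 ng/mL·h

Trapezoidal AUC_0→7:
  [0→0.5]: (0.0+435.6)/2 × 0.5 = 108.9
  [0.5→1]: (435.6+464.6)/2 × 0.5 = 225.05
  [1→4]: (464.6+157.2)/2 × 3 = 932.7
  [4→6]: (157.2+71.8)/2 × 2 = 229.0
  [6→7]: (71.8+48.5)/2 × 1 = 60.15
  Sum = 1555.8 ng/mL·h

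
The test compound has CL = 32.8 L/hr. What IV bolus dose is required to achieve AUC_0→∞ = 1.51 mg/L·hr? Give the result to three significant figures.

Dose = 49.5 mg

Dose_iv = CL × AUC_0→∞
     = 32.8 × 1.51 = 49.528 mg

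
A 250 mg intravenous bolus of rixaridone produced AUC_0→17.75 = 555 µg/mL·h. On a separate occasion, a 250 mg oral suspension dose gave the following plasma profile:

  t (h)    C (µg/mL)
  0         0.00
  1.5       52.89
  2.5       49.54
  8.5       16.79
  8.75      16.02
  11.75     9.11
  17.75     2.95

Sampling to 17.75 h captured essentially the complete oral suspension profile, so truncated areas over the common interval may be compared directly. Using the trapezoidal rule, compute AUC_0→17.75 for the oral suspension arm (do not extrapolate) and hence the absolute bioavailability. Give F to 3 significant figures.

F = 0.663

Trapezoidal AUC_0→17.75 (oral suspension):
  [0→1.5]: (0.00+52.89)/2 × 1.5 = 39.6675
  [1.5→2.5]: (52.89+49.54)/2 × 1 = 51.215
  [2.5→8.5]: (49.54+16.79)/2 × 6 = 198.99
  [8.5→8.75]: (16.79+16.02)/2 × 0.25 = 4.10125
  [8.75→11.75]: (16.02+9.11)/2 × 3 = 37.695
  [11.75→17.75]: (9.11+2.95)/2 × 6 = 36.18
  Sum = 367.84875 µg/mL·h
F = (AUC_ev/D_ev)/(AUC_iv/D_iv) = (367.84875/250)/(555/250) = 1.471395/2.22 = 0.6628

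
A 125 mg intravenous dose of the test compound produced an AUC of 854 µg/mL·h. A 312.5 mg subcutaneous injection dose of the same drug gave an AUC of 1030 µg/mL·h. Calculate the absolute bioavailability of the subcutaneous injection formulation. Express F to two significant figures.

F = (AUC_ev / D_ev) / (AUC_iv / D_iv)
  = (1030/312.5) / (854/125)
  = 3.296 / 6.832 = 0.4824

F = 0.48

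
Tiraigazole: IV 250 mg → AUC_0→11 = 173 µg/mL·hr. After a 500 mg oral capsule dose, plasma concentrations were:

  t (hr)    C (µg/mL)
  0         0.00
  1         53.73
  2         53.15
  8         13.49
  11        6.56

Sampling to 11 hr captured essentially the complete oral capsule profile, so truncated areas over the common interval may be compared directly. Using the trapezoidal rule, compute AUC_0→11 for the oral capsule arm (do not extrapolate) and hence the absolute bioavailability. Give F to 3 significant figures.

Trapezoidal AUC_0→11 (oral capsule):
  [0→1]: (0.00+53.73)/2 × 1 = 26.865
  [1→2]: (53.73+53.15)/2 × 1 = 53.44
  [2→8]: (53.15+13.49)/2 × 6 = 199.92
  [8→11]: (13.49+6.56)/2 × 3 = 30.075
  Sum = 310.3 µg/mL·hr
F = (AUC_ev/D_ev)/(AUC_iv/D_iv) = (310.3/500)/(173/250) = 0.6206/0.692 = 0.8968

F = 0.897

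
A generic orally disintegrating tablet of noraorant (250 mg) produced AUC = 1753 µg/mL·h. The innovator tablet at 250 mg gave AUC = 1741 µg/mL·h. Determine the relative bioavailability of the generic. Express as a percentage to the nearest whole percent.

F_rel = 101%

F_rel = (AUC_test/D_test) / (AUC_ref/D_ref)
      = (1753/250) / (1741/250)
      = 7.012 / 6.964 = 1.0069 = 100.69%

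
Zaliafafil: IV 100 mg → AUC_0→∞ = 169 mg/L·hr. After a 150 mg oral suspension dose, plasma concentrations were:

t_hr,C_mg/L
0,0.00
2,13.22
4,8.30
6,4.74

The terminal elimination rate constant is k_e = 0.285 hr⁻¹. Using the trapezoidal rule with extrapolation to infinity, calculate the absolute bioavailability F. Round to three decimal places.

F = 0.254

Trapezoidal AUC_0→6 (oral suspension):
  [0→2]: (0.00+13.22)/2 × 2 = 13.22
  [2→4]: (13.22+8.30)/2 × 2 = 21.52
  [4→6]: (8.30+4.74)/2 × 2 = 13.04
  Sum = 47.78 mg/L·hr
Tail: C_last/k_e = 4.74/0.285 = 16.632
AUC_0→∞ (oral suspension) = 47.78 + 16.632 = 64.412 mg/L·hr
F = (AUC_ev/D_ev)/(AUC_iv/D_iv) = (64.412/150)/(169/100) = 0.429413/1.69 = 0.2541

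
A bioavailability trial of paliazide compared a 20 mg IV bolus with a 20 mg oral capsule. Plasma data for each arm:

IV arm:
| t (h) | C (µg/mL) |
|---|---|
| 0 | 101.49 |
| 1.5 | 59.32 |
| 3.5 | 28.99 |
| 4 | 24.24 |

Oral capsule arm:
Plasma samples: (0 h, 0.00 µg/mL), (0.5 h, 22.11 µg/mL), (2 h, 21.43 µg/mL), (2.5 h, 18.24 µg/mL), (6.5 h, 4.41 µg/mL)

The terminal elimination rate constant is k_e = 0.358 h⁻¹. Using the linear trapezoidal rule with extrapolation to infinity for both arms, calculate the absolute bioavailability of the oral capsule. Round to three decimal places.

Trapezoidal AUC_0→4 (IV):
  [0→1.5]: (101.49+59.32)/2 × 1.5 = 120.6075
  [1.5→3.5]: (59.32+28.99)/2 × 2 = 88.31
  [3.5→4]: (28.99+24.24)/2 × 0.5 = 13.3075
  Sum = 222.225 µg/mL·h
IV tail: 24.24/0.358 = 67.709; AUC_iv,0→∞ = 222.225 + 67.709 = 289.934 µg/mL·h
Trapezoidal AUC_0→6.5 (oral capsule):
  [0→0.5]: (0.00+22.11)/2 × 0.5 = 5.5275
  [0.5→2]: (22.11+21.43)/2 × 1.5 = 32.655
  [2→2.5]: (21.43+18.24)/2 × 0.5 = 9.9175
  [2.5→6.5]: (18.24+4.41)/2 × 4 = 45.3
  Sum = 93.4 µg/mL·h
oral capsule tail: 4.41/0.358 = 12.318; AUC_ev,0→∞ = 93.4 + 12.318 = 105.718 µg/mL·h
F = (AUC_ev/D_ev)/(AUC_iv/D_iv) = (105.718/20)/(289.934/20) = 5.2859/14.4967 = 0.3646

F = 0.365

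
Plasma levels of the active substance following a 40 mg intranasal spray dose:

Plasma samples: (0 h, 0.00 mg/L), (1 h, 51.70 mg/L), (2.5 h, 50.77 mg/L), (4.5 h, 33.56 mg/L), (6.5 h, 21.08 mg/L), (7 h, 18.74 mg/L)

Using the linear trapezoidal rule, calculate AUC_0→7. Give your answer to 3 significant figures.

AUC = 252 mg/L·h

Trapezoidal AUC_0→7:
  [0→1]: (0.00+51.70)/2 × 1 = 25.85
  [1→2.5]: (51.70+50.77)/2 × 1.5 = 76.8525
  [2.5→4.5]: (50.77+33.56)/2 × 2 = 84.33
  [4.5→6.5]: (33.56+21.08)/2 × 2 = 54.64
  [6.5→7]: (21.08+18.74)/2 × 0.5 = 9.955
  Sum = 251.6275 mg/L·h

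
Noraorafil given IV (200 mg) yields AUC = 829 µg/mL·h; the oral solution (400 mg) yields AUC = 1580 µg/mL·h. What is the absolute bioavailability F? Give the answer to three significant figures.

F = (AUC_ev / D_ev) / (AUC_iv / D_iv)
  = (1580/400) / (829/200)
  = 3.95 / 4.145 = 0.9530

F = 0.953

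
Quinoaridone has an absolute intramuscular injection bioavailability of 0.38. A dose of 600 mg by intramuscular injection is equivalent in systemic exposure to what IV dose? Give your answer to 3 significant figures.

Systemic exposure from an extravascular dose = F × D_ev, so the equivalent IV dose is F × D_ev.
D_iv = F × D_ev = 0.38 × 600 = 228 mg

D_iv = 228 mg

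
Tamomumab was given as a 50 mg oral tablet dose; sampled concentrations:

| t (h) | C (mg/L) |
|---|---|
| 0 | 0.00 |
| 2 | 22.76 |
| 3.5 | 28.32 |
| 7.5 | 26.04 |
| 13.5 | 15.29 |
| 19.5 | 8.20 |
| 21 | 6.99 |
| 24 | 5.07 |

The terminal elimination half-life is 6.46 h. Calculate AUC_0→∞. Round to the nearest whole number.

AUC = 441 mg/L·h

Trapezoidal AUC_0→24:
  [0→2]: (0.00+22.76)/2 × 2 = 22.76
  [2→3.5]: (22.76+28.32)/2 × 1.5 = 38.31
  [3.5→7.5]: (28.32+26.04)/2 × 4 = 108.72
  [7.5→13.5]: (26.04+15.29)/2 × 6 = 123.99
  [13.5→19.5]: (15.29+8.20)/2 × 6 = 70.47
  [19.5→21]: (8.20+6.99)/2 × 1.5 = 11.3925
  [21→24]: (6.99+5.07)/2 × 3 = 18.09
  Sum = 393.7325 mg/L·h
k_e = ln2 / t½ = 0.693147 / 6.46 = 0.1073 h^-1
Extrapolated tail: C_last / k_e = 5.07 / 0.1073 = 47.251
AUC_0→∞ = 393.7325 + 47.251 = 440.9835 mg/L·h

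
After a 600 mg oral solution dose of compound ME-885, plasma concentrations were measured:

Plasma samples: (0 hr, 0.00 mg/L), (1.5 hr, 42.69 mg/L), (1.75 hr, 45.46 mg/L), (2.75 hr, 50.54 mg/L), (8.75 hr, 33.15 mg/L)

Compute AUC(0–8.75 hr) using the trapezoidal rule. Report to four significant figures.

Trapezoidal AUC_0→8.75:
  [0→1.5]: (0.00+42.69)/2 × 1.5 = 32.0175
  [1.5→1.75]: (42.69+45.46)/2 × 0.25 = 11.01875
  [1.75→2.75]: (45.46+50.54)/2 × 1 = 48.0
  [2.75→8.75]: (50.54+33.15)/2 × 6 = 251.07
  Sum = 342.10625 mg/L·hr

AUC = 342.1 mg/L·hr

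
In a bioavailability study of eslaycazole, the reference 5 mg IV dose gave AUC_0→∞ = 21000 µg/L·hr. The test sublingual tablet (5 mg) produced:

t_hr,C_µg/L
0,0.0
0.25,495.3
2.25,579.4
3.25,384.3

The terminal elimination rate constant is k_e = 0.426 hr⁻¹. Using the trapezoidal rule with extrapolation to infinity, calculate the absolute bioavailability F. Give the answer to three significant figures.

Trapezoidal AUC_0→3.25 (sublingual tablet):
  [0→0.25]: (0.0+495.3)/2 × 0.25 = 61.9125
  [0.25→2.25]: (495.3+579.4)/2 × 2 = 1074.7
  [2.25→3.25]: (579.4+384.3)/2 × 1 = 481.85
  Sum = 1618.4625 µg/L·hr
Tail: C_last/k_e = 384.3/0.426 = 902.113
AUC_0→∞ (sublingual tablet) = 1618.4625 + 902.113 = 2520.5755 µg/L·hr
F = (AUC_ev/D_ev)/(AUC_iv/D_iv) = (2520.5755/5)/(21000/5) = 504.1151/4200 = 0.1200

F = 0.120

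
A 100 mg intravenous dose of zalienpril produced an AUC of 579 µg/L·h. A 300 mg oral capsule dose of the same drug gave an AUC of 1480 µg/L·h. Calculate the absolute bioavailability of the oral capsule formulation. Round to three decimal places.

F = (AUC_ev / D_ev) / (AUC_iv / D_iv)
  = (1480/300) / (579/100)
  = 4.93333 / 5.79 = 0.8520

F = 0.852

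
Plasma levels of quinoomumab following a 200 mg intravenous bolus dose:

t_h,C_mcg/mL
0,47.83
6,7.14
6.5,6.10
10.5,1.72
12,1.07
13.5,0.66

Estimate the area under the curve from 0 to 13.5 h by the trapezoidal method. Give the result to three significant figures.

Trapezoidal AUC_0→13.5:
  [0→6]: (47.83+7.14)/2 × 6 = 164.91
  [6→6.5]: (7.14+6.10)/2 × 0.5 = 3.31
  [6.5→10.5]: (6.10+1.72)/2 × 4 = 15.64
  [10.5→12]: (1.72+1.07)/2 × 1.5 = 2.0925
  [12→13.5]: (1.07+0.66)/2 × 1.5 = 1.2975
  Sum = 187.25 mcg/mL·h

AUC = 187 mcg/mL·h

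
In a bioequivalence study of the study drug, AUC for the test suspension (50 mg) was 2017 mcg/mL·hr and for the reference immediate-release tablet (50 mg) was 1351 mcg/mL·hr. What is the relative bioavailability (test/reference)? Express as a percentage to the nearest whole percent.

F_rel = (AUC_test/D_test) / (AUC_ref/D_ref)
      = (2017/50) / (1351/50)
      = 40.34 / 27.02 = 1.4930 = 149.30%

F_rel = 149%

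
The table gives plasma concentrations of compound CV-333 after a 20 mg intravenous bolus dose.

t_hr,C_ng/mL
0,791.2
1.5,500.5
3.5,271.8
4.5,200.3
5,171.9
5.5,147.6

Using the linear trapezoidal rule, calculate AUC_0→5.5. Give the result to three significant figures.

AUC = 2150 ng/mL·hr

Trapezoidal AUC_0→5.5:
  [0→1.5]: (791.2+500.5)/2 × 1.5 = 968.775
  [1.5→3.5]: (500.5+271.8)/2 × 2 = 772.3
  [3.5→4.5]: (271.8+200.3)/2 × 1 = 236.05
  [4.5→5]: (200.3+171.9)/2 × 0.5 = 93.05
  [5→5.5]: (171.9+147.6)/2 × 0.5 = 79.875
  Sum = 2150.05 ng/mL·hr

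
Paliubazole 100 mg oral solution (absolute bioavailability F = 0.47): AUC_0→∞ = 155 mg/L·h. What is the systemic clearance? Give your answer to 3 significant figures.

CL = F × Dose / AUC_0→∞
   = 0.47 × 100 / 155 = 0.303226 L/h

CL = 0.303 L/h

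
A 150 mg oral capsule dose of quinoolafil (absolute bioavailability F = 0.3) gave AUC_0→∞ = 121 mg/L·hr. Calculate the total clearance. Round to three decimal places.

CL = 0.372 L/hr

CL = F × Dose / AUC_0→∞
   = 0.3 × 150 / 121 = 0.371901 L/hr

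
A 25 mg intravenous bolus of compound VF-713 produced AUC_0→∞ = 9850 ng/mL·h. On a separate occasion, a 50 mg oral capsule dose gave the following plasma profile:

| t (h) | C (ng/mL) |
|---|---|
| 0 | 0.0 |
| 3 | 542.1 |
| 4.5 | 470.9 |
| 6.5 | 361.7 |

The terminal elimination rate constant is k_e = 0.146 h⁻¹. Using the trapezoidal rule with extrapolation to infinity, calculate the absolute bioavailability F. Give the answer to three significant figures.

Trapezoidal AUC_0→6.5 (oral capsule):
  [0→3]: (0.0+542.1)/2 × 3 = 813.15
  [3→4.5]: (542.1+470.9)/2 × 1.5 = 759.75
  [4.5→6.5]: (470.9+361.7)/2 × 2 = 832.6
  Sum = 2405.5 ng/mL·h
Tail: C_last/k_e = 361.7/0.146 = 2477.397
AUC_0→∞ (oral capsule) = 2405.5 + 2477.397 = 4882.897 ng/mL·h
F = (AUC_ev/D_ev)/(AUC_iv/D_iv) = (4882.897/50)/(9850/25) = 97.65794/394 = 0.2479

F = 0.248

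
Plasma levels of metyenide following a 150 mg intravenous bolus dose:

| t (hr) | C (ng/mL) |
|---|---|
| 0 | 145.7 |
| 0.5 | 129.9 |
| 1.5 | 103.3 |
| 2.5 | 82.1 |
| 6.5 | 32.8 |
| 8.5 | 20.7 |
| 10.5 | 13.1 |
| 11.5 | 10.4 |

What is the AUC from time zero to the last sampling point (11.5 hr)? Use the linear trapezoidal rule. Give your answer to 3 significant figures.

AUC = 607 ng/mL·hr

Trapezoidal AUC_0→11.5:
  [0→0.5]: (145.7+129.9)/2 × 0.5 = 68.9
  [0.5→1.5]: (129.9+103.3)/2 × 1 = 116.6
  [1.5→2.5]: (103.3+82.1)/2 × 1 = 92.7
  [2.5→6.5]: (82.1+32.8)/2 × 4 = 229.8
  [6.5→8.5]: (32.8+20.7)/2 × 2 = 53.5
  [8.5→10.5]: (20.7+13.1)/2 × 2 = 33.8
  [10.5→11.5]: (13.1+10.4)/2 × 1 = 11.75
  Sum = 607.05 ng/mL·hr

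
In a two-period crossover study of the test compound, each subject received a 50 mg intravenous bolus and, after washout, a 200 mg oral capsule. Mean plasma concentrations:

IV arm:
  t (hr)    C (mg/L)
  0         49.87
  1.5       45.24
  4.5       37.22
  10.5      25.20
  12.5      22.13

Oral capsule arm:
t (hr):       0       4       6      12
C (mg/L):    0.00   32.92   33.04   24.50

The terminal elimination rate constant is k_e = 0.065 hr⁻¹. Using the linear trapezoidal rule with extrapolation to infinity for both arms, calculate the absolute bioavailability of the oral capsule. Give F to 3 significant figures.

Trapezoidal AUC_0→12.5 (IV):
  [0→1.5]: (49.87+45.24)/2 × 1.5 = 71.3325
  [1.5→4.5]: (45.24+37.22)/2 × 3 = 123.69
  [4.5→10.5]: (37.22+25.20)/2 × 6 = 187.26
  [10.5→12.5]: (25.20+22.13)/2 × 2 = 47.33
  Sum = 429.6125 mg/L·hr
IV tail: 22.13/0.065 = 340.462; AUC_iv,0→∞ = 429.6125 + 340.462 = 770.0745 mg/L·hr
Trapezoidal AUC_0→12 (oral capsule):
  [0→4]: (0.00+32.92)/2 × 4 = 65.84
  [4→6]: (32.92+33.04)/2 × 2 = 65.96
  [6→12]: (33.04+24.50)/2 × 6 = 172.62
  Sum = 304.42 mg/L·hr
oral capsule tail: 24.50/0.065 = 376.923; AUC_ev,0→∞ = 304.42 + 376.923 = 681.343 mg/L·hr
F = (AUC_ev/D_ev)/(AUC_iv/D_iv) = (681.343/200)/(770.0745/50) = 3.406715/15.40149 = 0.2212

F = 0.221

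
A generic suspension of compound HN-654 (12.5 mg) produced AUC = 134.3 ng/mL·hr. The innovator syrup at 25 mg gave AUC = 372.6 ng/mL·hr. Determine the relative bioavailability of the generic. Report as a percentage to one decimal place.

F_rel = (AUC_test/D_test) / (AUC_ref/D_ref)
      = (134.3/12.5) / (372.6/25)
      = 10.744 / 14.904 = 0.7209 = 72.09%

F_rel = 72.1%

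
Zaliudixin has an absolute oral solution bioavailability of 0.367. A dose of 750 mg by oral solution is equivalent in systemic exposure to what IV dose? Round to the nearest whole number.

D_iv = 275 mg

Systemic exposure from an extravascular dose = F × D_ev, so the equivalent IV dose is F × D_ev.
D_iv = F × D_ev = 0.367 × 750 = 275.25 mg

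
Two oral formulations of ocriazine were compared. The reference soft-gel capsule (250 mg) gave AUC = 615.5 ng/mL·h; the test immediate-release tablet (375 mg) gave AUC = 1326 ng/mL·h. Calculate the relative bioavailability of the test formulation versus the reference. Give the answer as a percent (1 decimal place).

F_rel = (AUC_test/D_test) / (AUC_ref/D_ref)
      = (1326/375) / (615.5/250)
      = 3.536 / 2.462 = 1.4362 = 143.62%

F_rel = 143.6%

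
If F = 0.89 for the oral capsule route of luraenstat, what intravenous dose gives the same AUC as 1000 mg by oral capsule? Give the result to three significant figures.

D_iv = 890 mg

Systemic exposure from an extravascular dose = F × D_ev, so the equivalent IV dose is F × D_ev.
D_iv = F × D_ev = 0.89 × 1000 = 890 mg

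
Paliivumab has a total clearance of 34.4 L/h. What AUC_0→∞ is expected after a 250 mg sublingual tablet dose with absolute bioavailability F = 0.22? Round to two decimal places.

AUC = 1.60 mg/L·h

AUC_0→∞ = F × Dose / CL
        = 0.22 × 250 / 34.4 = 1.59884 mg/L·h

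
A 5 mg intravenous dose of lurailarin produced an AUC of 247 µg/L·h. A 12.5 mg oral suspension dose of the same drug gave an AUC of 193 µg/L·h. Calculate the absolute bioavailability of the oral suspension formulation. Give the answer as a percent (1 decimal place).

F = (AUC_ev / D_ev) / (AUC_iv / D_iv)
  = (193/12.5) / (247/5)
  = 15.44 / 49.4 = 0.3126
  = 31.26%

F = 31.3%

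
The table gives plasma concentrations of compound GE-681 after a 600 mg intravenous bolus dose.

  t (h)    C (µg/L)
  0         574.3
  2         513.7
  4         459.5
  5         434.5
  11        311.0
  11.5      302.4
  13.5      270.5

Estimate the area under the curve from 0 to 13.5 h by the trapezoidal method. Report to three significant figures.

AUC = 5470 µg/L·h

Trapezoidal AUC_0→13.5:
  [0→2]: (574.3+513.7)/2 × 2 = 1088.0
  [2→4]: (513.7+459.5)/2 × 2 = 973.2
  [4→5]: (459.5+434.5)/2 × 1 = 447.0
  [5→11]: (434.5+311.0)/2 × 6 = 2236.5
  [11→11.5]: (311.0+302.4)/2 × 0.5 = 153.35
  [11.5→13.5]: (302.4+270.5)/2 × 2 = 572.9
  Sum = 5470.95 µg/L·h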